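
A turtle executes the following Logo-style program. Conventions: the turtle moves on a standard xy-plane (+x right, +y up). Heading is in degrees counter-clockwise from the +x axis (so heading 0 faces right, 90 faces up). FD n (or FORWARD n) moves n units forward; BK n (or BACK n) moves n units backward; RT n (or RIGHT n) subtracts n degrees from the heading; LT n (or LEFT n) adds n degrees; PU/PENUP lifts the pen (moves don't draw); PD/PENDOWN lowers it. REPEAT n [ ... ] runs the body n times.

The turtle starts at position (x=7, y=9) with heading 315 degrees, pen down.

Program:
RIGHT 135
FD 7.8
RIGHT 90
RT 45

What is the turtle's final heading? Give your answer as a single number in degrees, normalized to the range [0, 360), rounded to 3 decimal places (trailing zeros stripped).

Executing turtle program step by step:
Start: pos=(7,9), heading=315, pen down
RT 135: heading 315 -> 180
FD 7.8: (7,9) -> (-0.8,9) [heading=180, draw]
RT 90: heading 180 -> 90
RT 45: heading 90 -> 45
Final: pos=(-0.8,9), heading=45, 1 segment(s) drawn

Answer: 45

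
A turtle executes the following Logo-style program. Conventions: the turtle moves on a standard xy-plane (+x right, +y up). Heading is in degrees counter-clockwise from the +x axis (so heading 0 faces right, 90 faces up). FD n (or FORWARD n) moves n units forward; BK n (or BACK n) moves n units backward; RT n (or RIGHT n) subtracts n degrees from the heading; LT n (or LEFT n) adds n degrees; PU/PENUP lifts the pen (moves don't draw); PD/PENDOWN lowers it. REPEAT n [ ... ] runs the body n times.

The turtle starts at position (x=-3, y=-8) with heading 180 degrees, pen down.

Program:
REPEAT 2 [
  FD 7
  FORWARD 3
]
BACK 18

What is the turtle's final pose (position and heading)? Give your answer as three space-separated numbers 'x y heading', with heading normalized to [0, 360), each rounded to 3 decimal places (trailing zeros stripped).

Executing turtle program step by step:
Start: pos=(-3,-8), heading=180, pen down
REPEAT 2 [
  -- iteration 1/2 --
  FD 7: (-3,-8) -> (-10,-8) [heading=180, draw]
  FD 3: (-10,-8) -> (-13,-8) [heading=180, draw]
  -- iteration 2/2 --
  FD 7: (-13,-8) -> (-20,-8) [heading=180, draw]
  FD 3: (-20,-8) -> (-23,-8) [heading=180, draw]
]
BK 18: (-23,-8) -> (-5,-8) [heading=180, draw]
Final: pos=(-5,-8), heading=180, 5 segment(s) drawn

Answer: -5 -8 180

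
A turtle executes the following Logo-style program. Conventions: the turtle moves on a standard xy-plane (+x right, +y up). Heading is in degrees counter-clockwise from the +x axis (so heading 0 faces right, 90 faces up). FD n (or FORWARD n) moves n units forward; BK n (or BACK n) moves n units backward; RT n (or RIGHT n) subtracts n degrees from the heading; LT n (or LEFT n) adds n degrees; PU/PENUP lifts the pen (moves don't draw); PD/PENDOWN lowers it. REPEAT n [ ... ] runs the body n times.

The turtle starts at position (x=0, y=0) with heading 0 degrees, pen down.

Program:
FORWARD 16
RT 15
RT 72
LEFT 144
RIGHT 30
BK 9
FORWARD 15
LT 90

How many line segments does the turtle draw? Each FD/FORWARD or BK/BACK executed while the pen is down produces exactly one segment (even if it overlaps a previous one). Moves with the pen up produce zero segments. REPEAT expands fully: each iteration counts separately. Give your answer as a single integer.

Executing turtle program step by step:
Start: pos=(0,0), heading=0, pen down
FD 16: (0,0) -> (16,0) [heading=0, draw]
RT 15: heading 0 -> 345
RT 72: heading 345 -> 273
LT 144: heading 273 -> 57
RT 30: heading 57 -> 27
BK 9: (16,0) -> (7.981,-4.086) [heading=27, draw]
FD 15: (7.981,-4.086) -> (21.346,2.724) [heading=27, draw]
LT 90: heading 27 -> 117
Final: pos=(21.346,2.724), heading=117, 3 segment(s) drawn
Segments drawn: 3

Answer: 3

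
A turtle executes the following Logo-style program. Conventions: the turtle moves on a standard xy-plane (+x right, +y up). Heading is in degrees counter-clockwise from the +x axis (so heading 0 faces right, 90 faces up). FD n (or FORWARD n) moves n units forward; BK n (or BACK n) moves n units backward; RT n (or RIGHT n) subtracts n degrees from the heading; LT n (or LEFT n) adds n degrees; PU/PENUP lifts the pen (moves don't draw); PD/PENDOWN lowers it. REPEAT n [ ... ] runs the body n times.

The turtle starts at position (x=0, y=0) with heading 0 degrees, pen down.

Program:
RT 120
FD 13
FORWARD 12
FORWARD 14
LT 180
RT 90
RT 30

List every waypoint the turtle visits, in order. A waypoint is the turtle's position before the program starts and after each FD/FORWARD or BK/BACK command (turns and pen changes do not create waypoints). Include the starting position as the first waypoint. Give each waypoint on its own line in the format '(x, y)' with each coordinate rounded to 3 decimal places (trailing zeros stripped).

Answer: (0, 0)
(-6.5, -11.258)
(-12.5, -21.651)
(-19.5, -33.775)

Derivation:
Executing turtle program step by step:
Start: pos=(0,0), heading=0, pen down
RT 120: heading 0 -> 240
FD 13: (0,0) -> (-6.5,-11.258) [heading=240, draw]
FD 12: (-6.5,-11.258) -> (-12.5,-21.651) [heading=240, draw]
FD 14: (-12.5,-21.651) -> (-19.5,-33.775) [heading=240, draw]
LT 180: heading 240 -> 60
RT 90: heading 60 -> 330
RT 30: heading 330 -> 300
Final: pos=(-19.5,-33.775), heading=300, 3 segment(s) drawn
Waypoints (4 total):
(0, 0)
(-6.5, -11.258)
(-12.5, -21.651)
(-19.5, -33.775)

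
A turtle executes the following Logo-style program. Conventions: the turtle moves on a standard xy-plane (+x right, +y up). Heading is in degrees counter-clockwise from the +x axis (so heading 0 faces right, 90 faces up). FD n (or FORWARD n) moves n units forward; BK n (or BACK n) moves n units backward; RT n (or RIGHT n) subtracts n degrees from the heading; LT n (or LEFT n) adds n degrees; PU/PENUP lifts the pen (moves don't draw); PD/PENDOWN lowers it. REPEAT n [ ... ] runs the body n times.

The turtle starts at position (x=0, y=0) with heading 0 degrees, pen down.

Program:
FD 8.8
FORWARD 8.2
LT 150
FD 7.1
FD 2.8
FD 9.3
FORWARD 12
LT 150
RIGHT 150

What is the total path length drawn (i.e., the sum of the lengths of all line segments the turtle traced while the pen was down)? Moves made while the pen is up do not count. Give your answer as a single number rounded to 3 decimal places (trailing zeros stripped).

Executing turtle program step by step:
Start: pos=(0,0), heading=0, pen down
FD 8.8: (0,0) -> (8.8,0) [heading=0, draw]
FD 8.2: (8.8,0) -> (17,0) [heading=0, draw]
LT 150: heading 0 -> 150
FD 7.1: (17,0) -> (10.851,3.55) [heading=150, draw]
FD 2.8: (10.851,3.55) -> (8.426,4.95) [heading=150, draw]
FD 9.3: (8.426,4.95) -> (0.372,9.6) [heading=150, draw]
FD 12: (0.372,9.6) -> (-10.02,15.6) [heading=150, draw]
LT 150: heading 150 -> 300
RT 150: heading 300 -> 150
Final: pos=(-10.02,15.6), heading=150, 6 segment(s) drawn

Segment lengths:
  seg 1: (0,0) -> (8.8,0), length = 8.8
  seg 2: (8.8,0) -> (17,0), length = 8.2
  seg 3: (17,0) -> (10.851,3.55), length = 7.1
  seg 4: (10.851,3.55) -> (8.426,4.95), length = 2.8
  seg 5: (8.426,4.95) -> (0.372,9.6), length = 9.3
  seg 6: (0.372,9.6) -> (-10.02,15.6), length = 12
Total = 48.2

Answer: 48.2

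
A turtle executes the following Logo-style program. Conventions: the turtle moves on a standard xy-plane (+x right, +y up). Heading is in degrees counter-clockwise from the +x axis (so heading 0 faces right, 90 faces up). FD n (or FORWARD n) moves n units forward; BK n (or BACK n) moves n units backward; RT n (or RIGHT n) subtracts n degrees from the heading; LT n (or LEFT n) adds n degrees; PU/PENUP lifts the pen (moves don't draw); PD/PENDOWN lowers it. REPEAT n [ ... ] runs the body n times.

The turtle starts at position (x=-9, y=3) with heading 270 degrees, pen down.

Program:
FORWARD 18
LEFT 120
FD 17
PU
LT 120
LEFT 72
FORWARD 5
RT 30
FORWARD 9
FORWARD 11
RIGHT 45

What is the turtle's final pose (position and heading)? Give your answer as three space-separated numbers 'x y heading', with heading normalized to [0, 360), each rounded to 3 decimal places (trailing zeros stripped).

Executing turtle program step by step:
Start: pos=(-9,3), heading=270, pen down
FD 18: (-9,3) -> (-9,-15) [heading=270, draw]
LT 120: heading 270 -> 30
FD 17: (-9,-15) -> (5.722,-6.5) [heading=30, draw]
PU: pen up
LT 120: heading 30 -> 150
LT 72: heading 150 -> 222
FD 5: (5.722,-6.5) -> (2.007,-9.846) [heading=222, move]
RT 30: heading 222 -> 192
FD 9: (2.007,-9.846) -> (-6.797,-11.717) [heading=192, move]
FD 11: (-6.797,-11.717) -> (-17.556,-14.004) [heading=192, move]
RT 45: heading 192 -> 147
Final: pos=(-17.556,-14.004), heading=147, 2 segment(s) drawn

Answer: -17.556 -14.004 147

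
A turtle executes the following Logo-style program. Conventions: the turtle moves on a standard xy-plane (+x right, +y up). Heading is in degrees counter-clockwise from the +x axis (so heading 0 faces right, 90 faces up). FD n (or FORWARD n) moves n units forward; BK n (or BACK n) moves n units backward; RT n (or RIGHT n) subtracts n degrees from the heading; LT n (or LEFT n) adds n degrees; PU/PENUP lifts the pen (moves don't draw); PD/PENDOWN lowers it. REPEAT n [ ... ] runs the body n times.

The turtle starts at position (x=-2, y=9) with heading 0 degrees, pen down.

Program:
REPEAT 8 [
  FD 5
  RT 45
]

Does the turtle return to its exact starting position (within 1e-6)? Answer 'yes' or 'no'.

Executing turtle program step by step:
Start: pos=(-2,9), heading=0, pen down
REPEAT 8 [
  -- iteration 1/8 --
  FD 5: (-2,9) -> (3,9) [heading=0, draw]
  RT 45: heading 0 -> 315
  -- iteration 2/8 --
  FD 5: (3,9) -> (6.536,5.464) [heading=315, draw]
  RT 45: heading 315 -> 270
  -- iteration 3/8 --
  FD 5: (6.536,5.464) -> (6.536,0.464) [heading=270, draw]
  RT 45: heading 270 -> 225
  -- iteration 4/8 --
  FD 5: (6.536,0.464) -> (3,-3.071) [heading=225, draw]
  RT 45: heading 225 -> 180
  -- iteration 5/8 --
  FD 5: (3,-3.071) -> (-2,-3.071) [heading=180, draw]
  RT 45: heading 180 -> 135
  -- iteration 6/8 --
  FD 5: (-2,-3.071) -> (-5.536,0.464) [heading=135, draw]
  RT 45: heading 135 -> 90
  -- iteration 7/8 --
  FD 5: (-5.536,0.464) -> (-5.536,5.464) [heading=90, draw]
  RT 45: heading 90 -> 45
  -- iteration 8/8 --
  FD 5: (-5.536,5.464) -> (-2,9) [heading=45, draw]
  RT 45: heading 45 -> 0
]
Final: pos=(-2,9), heading=0, 8 segment(s) drawn

Start position: (-2, 9)
Final position: (-2, 9)
Distance = 0; < 1e-6 -> CLOSED

Answer: yes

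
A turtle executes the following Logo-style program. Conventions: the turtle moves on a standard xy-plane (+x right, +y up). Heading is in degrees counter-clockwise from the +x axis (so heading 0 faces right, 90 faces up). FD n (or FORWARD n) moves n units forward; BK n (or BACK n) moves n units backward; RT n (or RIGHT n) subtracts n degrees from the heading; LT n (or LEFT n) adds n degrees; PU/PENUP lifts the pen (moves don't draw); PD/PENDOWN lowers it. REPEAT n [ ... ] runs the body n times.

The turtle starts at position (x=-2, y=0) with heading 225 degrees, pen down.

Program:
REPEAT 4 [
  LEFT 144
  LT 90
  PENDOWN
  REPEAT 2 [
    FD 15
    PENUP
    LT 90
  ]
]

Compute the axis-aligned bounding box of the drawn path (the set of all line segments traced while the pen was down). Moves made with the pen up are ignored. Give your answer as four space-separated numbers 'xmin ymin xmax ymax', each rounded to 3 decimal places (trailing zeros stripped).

Executing turtle program step by step:
Start: pos=(-2,0), heading=225, pen down
REPEAT 4 [
  -- iteration 1/4 --
  LT 144: heading 225 -> 9
  LT 90: heading 9 -> 99
  PD: pen down
  REPEAT 2 [
    -- iteration 1/2 --
    FD 15: (-2,0) -> (-4.347,14.815) [heading=99, draw]
    PU: pen up
    LT 90: heading 99 -> 189
    -- iteration 2/2 --
    FD 15: (-4.347,14.815) -> (-19.162,12.469) [heading=189, move]
    PU: pen up
    LT 90: heading 189 -> 279
  ]
  -- iteration 2/4 --
  LT 144: heading 279 -> 63
  LT 90: heading 63 -> 153
  PD: pen down
  REPEAT 2 [
    -- iteration 1/2 --
    FD 15: (-19.162,12.469) -> (-32.527,19.279) [heading=153, draw]
    PU: pen up
    LT 90: heading 153 -> 243
    -- iteration 2/2 --
    FD 15: (-32.527,19.279) -> (-39.337,5.914) [heading=243, move]
    PU: pen up
    LT 90: heading 243 -> 333
  ]
  -- iteration 3/4 --
  LT 144: heading 333 -> 117
  LT 90: heading 117 -> 207
  PD: pen down
  REPEAT 2 [
    -- iteration 1/2 --
    FD 15: (-39.337,5.914) -> (-52.702,-0.896) [heading=207, draw]
    PU: pen up
    LT 90: heading 207 -> 297
    -- iteration 2/2 --
    FD 15: (-52.702,-0.896) -> (-45.892,-14.261) [heading=297, move]
    PU: pen up
    LT 90: heading 297 -> 27
  ]
  -- iteration 4/4 --
  LT 144: heading 27 -> 171
  LT 90: heading 171 -> 261
  PD: pen down
  REPEAT 2 [
    -- iteration 1/2 --
    FD 15: (-45.892,-14.261) -> (-48.239,-29.077) [heading=261, draw]
    PU: pen up
    LT 90: heading 261 -> 351
    -- iteration 2/2 --
    FD 15: (-48.239,-29.077) -> (-33.423,-31.423) [heading=351, move]
    PU: pen up
    LT 90: heading 351 -> 81
  ]
]
Final: pos=(-33.423,-31.423), heading=81, 4 segment(s) drawn

Segment endpoints: x in {-52.702, -48.239, -45.892, -39.337, -32.527, -19.162, -4.347, -2}, y in {-29.077, -14.261, -0.896, 0, 5.914, 12.469, 14.815, 19.279}
xmin=-52.702, ymin=-29.077, xmax=-2, ymax=19.279

Answer: -52.702 -29.077 -2 19.279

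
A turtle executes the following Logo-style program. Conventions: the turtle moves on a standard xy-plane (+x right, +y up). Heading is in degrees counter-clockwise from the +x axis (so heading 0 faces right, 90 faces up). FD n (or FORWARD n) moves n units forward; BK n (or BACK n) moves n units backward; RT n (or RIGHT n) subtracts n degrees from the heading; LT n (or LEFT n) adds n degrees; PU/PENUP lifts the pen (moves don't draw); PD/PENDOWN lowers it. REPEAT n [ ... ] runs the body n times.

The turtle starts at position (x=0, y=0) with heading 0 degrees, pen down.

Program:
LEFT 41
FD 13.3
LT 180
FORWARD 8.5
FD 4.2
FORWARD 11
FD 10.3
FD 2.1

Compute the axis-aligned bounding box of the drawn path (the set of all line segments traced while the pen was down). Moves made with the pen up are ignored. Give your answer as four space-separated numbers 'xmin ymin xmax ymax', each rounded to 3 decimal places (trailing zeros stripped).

Executing turtle program step by step:
Start: pos=(0,0), heading=0, pen down
LT 41: heading 0 -> 41
FD 13.3: (0,0) -> (10.038,8.726) [heading=41, draw]
LT 180: heading 41 -> 221
FD 8.5: (10.038,8.726) -> (3.623,3.149) [heading=221, draw]
FD 4.2: (3.623,3.149) -> (0.453,0.394) [heading=221, draw]
FD 11: (0.453,0.394) -> (-7.849,-6.823) [heading=221, draw]
FD 10.3: (-7.849,-6.823) -> (-15.622,-13.58) [heading=221, draw]
FD 2.1: (-15.622,-13.58) -> (-17.207,-14.958) [heading=221, draw]
Final: pos=(-17.207,-14.958), heading=221, 6 segment(s) drawn

Segment endpoints: x in {-17.207, -15.622, -7.849, 0, 0.453, 3.623, 10.038}, y in {-14.958, -13.58, -6.823, 0, 0.394, 3.149, 8.726}
xmin=-17.207, ymin=-14.958, xmax=10.038, ymax=8.726

Answer: -17.207 -14.958 10.038 8.726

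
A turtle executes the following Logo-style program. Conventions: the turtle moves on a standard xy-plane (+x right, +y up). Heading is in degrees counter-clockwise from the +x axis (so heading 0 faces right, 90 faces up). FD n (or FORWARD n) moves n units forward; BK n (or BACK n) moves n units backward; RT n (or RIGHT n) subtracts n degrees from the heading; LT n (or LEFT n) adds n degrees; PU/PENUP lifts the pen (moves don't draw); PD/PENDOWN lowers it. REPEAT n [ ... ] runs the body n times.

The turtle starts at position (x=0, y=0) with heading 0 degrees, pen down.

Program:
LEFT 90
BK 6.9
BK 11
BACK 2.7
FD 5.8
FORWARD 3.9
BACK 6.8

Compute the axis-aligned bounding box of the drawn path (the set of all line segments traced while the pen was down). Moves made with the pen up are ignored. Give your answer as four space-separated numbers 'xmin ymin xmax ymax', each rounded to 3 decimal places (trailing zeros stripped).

Executing turtle program step by step:
Start: pos=(0,0), heading=0, pen down
LT 90: heading 0 -> 90
BK 6.9: (0,0) -> (0,-6.9) [heading=90, draw]
BK 11: (0,-6.9) -> (0,-17.9) [heading=90, draw]
BK 2.7: (0,-17.9) -> (0,-20.6) [heading=90, draw]
FD 5.8: (0,-20.6) -> (0,-14.8) [heading=90, draw]
FD 3.9: (0,-14.8) -> (0,-10.9) [heading=90, draw]
BK 6.8: (0,-10.9) -> (0,-17.7) [heading=90, draw]
Final: pos=(0,-17.7), heading=90, 6 segment(s) drawn

Segment endpoints: x in {0, 0, 0, 0, 0, 0, 0}, y in {-20.6, -17.9, -17.7, -14.8, -10.9, -6.9, 0}
xmin=0, ymin=-20.6, xmax=0, ymax=0

Answer: 0 -20.6 0 0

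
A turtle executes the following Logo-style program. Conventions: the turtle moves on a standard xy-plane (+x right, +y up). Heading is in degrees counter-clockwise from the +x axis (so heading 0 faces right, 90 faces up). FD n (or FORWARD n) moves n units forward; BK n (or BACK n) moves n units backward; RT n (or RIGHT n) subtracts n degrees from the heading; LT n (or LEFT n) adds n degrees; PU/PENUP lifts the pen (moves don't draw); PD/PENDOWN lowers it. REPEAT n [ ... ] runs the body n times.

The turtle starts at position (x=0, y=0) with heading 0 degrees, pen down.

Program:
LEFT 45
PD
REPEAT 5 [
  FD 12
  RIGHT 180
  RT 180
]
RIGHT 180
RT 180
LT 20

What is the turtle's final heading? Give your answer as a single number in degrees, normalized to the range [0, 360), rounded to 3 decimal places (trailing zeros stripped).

Answer: 65

Derivation:
Executing turtle program step by step:
Start: pos=(0,0), heading=0, pen down
LT 45: heading 0 -> 45
PD: pen down
REPEAT 5 [
  -- iteration 1/5 --
  FD 12: (0,0) -> (8.485,8.485) [heading=45, draw]
  RT 180: heading 45 -> 225
  RT 180: heading 225 -> 45
  -- iteration 2/5 --
  FD 12: (8.485,8.485) -> (16.971,16.971) [heading=45, draw]
  RT 180: heading 45 -> 225
  RT 180: heading 225 -> 45
  -- iteration 3/5 --
  FD 12: (16.971,16.971) -> (25.456,25.456) [heading=45, draw]
  RT 180: heading 45 -> 225
  RT 180: heading 225 -> 45
  -- iteration 4/5 --
  FD 12: (25.456,25.456) -> (33.941,33.941) [heading=45, draw]
  RT 180: heading 45 -> 225
  RT 180: heading 225 -> 45
  -- iteration 5/5 --
  FD 12: (33.941,33.941) -> (42.426,42.426) [heading=45, draw]
  RT 180: heading 45 -> 225
  RT 180: heading 225 -> 45
]
RT 180: heading 45 -> 225
RT 180: heading 225 -> 45
LT 20: heading 45 -> 65
Final: pos=(42.426,42.426), heading=65, 5 segment(s) drawn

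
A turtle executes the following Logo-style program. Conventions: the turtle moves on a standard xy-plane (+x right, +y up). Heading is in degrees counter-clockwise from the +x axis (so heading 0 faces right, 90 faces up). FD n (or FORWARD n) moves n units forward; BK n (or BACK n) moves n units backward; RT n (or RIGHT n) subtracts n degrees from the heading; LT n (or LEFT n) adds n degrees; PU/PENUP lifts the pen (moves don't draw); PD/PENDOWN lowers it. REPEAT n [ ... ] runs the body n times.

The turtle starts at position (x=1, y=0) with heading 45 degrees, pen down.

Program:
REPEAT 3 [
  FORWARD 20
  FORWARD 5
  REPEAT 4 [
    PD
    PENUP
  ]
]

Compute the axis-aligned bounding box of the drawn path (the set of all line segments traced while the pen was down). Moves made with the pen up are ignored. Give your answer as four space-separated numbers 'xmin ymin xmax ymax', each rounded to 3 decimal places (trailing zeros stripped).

Executing turtle program step by step:
Start: pos=(1,0), heading=45, pen down
REPEAT 3 [
  -- iteration 1/3 --
  FD 20: (1,0) -> (15.142,14.142) [heading=45, draw]
  FD 5: (15.142,14.142) -> (18.678,17.678) [heading=45, draw]
  REPEAT 4 [
    -- iteration 1/4 --
    PD: pen down
    PU: pen up
    -- iteration 2/4 --
    PD: pen down
    PU: pen up
    -- iteration 3/4 --
    PD: pen down
    PU: pen up
    -- iteration 4/4 --
    PD: pen down
    PU: pen up
  ]
  -- iteration 2/3 --
  FD 20: (18.678,17.678) -> (32.82,31.82) [heading=45, move]
  FD 5: (32.82,31.82) -> (36.355,35.355) [heading=45, move]
  REPEAT 4 [
    -- iteration 1/4 --
    PD: pen down
    PU: pen up
    -- iteration 2/4 --
    PD: pen down
    PU: pen up
    -- iteration 3/4 --
    PD: pen down
    PU: pen up
    -- iteration 4/4 --
    PD: pen down
    PU: pen up
  ]
  -- iteration 3/3 --
  FD 20: (36.355,35.355) -> (50.497,49.497) [heading=45, move]
  FD 5: (50.497,49.497) -> (54.033,53.033) [heading=45, move]
  REPEAT 4 [
    -- iteration 1/4 --
    PD: pen down
    PU: pen up
    -- iteration 2/4 --
    PD: pen down
    PU: pen up
    -- iteration 3/4 --
    PD: pen down
    PU: pen up
    -- iteration 4/4 --
    PD: pen down
    PU: pen up
  ]
]
Final: pos=(54.033,53.033), heading=45, 2 segment(s) drawn

Segment endpoints: x in {1, 15.142, 18.678}, y in {0, 14.142, 17.678}
xmin=1, ymin=0, xmax=18.678, ymax=17.678

Answer: 1 0 18.678 17.678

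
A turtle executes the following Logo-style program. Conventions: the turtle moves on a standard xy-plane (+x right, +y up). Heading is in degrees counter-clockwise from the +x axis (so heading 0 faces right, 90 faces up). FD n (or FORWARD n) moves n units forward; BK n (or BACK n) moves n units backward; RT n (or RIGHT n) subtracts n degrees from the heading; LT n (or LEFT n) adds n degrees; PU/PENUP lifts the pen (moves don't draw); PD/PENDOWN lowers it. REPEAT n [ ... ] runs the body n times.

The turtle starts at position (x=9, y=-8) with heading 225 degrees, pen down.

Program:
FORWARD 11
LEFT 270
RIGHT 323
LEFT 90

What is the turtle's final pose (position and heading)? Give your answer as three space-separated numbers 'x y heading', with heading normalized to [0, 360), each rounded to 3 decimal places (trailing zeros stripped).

Executing turtle program step by step:
Start: pos=(9,-8), heading=225, pen down
FD 11: (9,-8) -> (1.222,-15.778) [heading=225, draw]
LT 270: heading 225 -> 135
RT 323: heading 135 -> 172
LT 90: heading 172 -> 262
Final: pos=(1.222,-15.778), heading=262, 1 segment(s) drawn

Answer: 1.222 -15.778 262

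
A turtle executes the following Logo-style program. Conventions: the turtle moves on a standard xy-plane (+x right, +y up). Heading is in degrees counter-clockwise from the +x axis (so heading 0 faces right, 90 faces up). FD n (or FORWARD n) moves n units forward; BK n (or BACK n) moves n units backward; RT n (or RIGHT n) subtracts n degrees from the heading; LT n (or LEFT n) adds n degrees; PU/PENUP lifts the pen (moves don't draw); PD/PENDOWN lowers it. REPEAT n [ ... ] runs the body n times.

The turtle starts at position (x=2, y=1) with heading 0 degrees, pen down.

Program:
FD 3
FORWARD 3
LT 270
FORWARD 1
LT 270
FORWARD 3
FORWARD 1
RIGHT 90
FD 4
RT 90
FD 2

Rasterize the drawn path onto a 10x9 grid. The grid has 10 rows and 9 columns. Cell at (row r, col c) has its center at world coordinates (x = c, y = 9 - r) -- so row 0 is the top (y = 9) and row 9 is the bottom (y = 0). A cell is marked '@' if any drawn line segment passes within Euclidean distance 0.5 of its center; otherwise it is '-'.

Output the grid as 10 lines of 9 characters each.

Answer: ---------
---------
---------
---------
---------
----@@@--
----@----
----@----
--@@@@@@@
----@@@@@

Derivation:
Segment 0: (2,1) -> (5,1)
Segment 1: (5,1) -> (8,1)
Segment 2: (8,1) -> (8,0)
Segment 3: (8,0) -> (5,0)
Segment 4: (5,0) -> (4,0)
Segment 5: (4,0) -> (4,4)
Segment 6: (4,4) -> (6,4)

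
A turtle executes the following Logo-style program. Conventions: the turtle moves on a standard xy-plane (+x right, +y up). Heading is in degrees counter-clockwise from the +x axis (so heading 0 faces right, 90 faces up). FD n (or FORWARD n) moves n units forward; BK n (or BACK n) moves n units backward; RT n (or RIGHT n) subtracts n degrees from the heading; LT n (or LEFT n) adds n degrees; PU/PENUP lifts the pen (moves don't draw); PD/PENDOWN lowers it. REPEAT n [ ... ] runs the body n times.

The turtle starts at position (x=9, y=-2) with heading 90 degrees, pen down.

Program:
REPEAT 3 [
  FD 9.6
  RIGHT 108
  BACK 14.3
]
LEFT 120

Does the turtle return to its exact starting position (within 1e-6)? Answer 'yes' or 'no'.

Answer: no

Derivation:
Executing turtle program step by step:
Start: pos=(9,-2), heading=90, pen down
REPEAT 3 [
  -- iteration 1/3 --
  FD 9.6: (9,-2) -> (9,7.6) [heading=90, draw]
  RT 108: heading 90 -> 342
  BK 14.3: (9,7.6) -> (-4.6,12.019) [heading=342, draw]
  -- iteration 2/3 --
  FD 9.6: (-4.6,12.019) -> (4.53,9.052) [heading=342, draw]
  RT 108: heading 342 -> 234
  BK 14.3: (4.53,9.052) -> (12.935,20.621) [heading=234, draw]
  -- iteration 3/3 --
  FD 9.6: (12.935,20.621) -> (7.293,12.855) [heading=234, draw]
  RT 108: heading 234 -> 126
  BK 14.3: (7.293,12.855) -> (15.698,1.286) [heading=126, draw]
]
LT 120: heading 126 -> 246
Final: pos=(15.698,1.286), heading=246, 6 segment(s) drawn

Start position: (9, -2)
Final position: (15.698, 1.286)
Distance = 7.461; >= 1e-6 -> NOT closed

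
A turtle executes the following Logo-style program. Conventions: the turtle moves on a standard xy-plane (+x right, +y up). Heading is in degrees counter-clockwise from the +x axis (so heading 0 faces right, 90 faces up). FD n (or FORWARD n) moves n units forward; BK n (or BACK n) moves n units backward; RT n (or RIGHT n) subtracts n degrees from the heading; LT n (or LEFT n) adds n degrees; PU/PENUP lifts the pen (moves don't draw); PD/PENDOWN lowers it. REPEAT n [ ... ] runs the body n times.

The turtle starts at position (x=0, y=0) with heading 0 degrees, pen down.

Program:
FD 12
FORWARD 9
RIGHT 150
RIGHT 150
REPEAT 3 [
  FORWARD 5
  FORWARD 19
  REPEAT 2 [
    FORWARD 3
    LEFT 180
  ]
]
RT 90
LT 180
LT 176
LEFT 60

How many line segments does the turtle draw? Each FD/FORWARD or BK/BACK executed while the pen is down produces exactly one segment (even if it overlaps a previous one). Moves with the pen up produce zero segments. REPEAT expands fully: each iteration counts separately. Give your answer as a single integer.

Answer: 14

Derivation:
Executing turtle program step by step:
Start: pos=(0,0), heading=0, pen down
FD 12: (0,0) -> (12,0) [heading=0, draw]
FD 9: (12,0) -> (21,0) [heading=0, draw]
RT 150: heading 0 -> 210
RT 150: heading 210 -> 60
REPEAT 3 [
  -- iteration 1/3 --
  FD 5: (21,0) -> (23.5,4.33) [heading=60, draw]
  FD 19: (23.5,4.33) -> (33,20.785) [heading=60, draw]
  REPEAT 2 [
    -- iteration 1/2 --
    FD 3: (33,20.785) -> (34.5,23.383) [heading=60, draw]
    LT 180: heading 60 -> 240
    -- iteration 2/2 --
    FD 3: (34.5,23.383) -> (33,20.785) [heading=240, draw]
    LT 180: heading 240 -> 60
  ]
  -- iteration 2/3 --
  FD 5: (33,20.785) -> (35.5,25.115) [heading=60, draw]
  FD 19: (35.5,25.115) -> (45,41.569) [heading=60, draw]
  REPEAT 2 [
    -- iteration 1/2 --
    FD 3: (45,41.569) -> (46.5,44.167) [heading=60, draw]
    LT 180: heading 60 -> 240
    -- iteration 2/2 --
    FD 3: (46.5,44.167) -> (45,41.569) [heading=240, draw]
    LT 180: heading 240 -> 60
  ]
  -- iteration 3/3 --
  FD 5: (45,41.569) -> (47.5,45.899) [heading=60, draw]
  FD 19: (47.5,45.899) -> (57,62.354) [heading=60, draw]
  REPEAT 2 [
    -- iteration 1/2 --
    FD 3: (57,62.354) -> (58.5,64.952) [heading=60, draw]
    LT 180: heading 60 -> 240
    -- iteration 2/2 --
    FD 3: (58.5,64.952) -> (57,62.354) [heading=240, draw]
    LT 180: heading 240 -> 60
  ]
]
RT 90: heading 60 -> 330
LT 180: heading 330 -> 150
LT 176: heading 150 -> 326
LT 60: heading 326 -> 26
Final: pos=(57,62.354), heading=26, 14 segment(s) drawn
Segments drawn: 14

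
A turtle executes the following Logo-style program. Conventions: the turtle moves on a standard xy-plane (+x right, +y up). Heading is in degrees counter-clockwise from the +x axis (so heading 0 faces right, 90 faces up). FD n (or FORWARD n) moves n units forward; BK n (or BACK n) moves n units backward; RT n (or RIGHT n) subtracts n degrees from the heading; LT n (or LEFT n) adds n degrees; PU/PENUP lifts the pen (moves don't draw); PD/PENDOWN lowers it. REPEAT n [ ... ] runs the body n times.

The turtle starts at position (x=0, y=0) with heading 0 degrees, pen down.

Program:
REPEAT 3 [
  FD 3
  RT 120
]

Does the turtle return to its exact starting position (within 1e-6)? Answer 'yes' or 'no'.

Executing turtle program step by step:
Start: pos=(0,0), heading=0, pen down
REPEAT 3 [
  -- iteration 1/3 --
  FD 3: (0,0) -> (3,0) [heading=0, draw]
  RT 120: heading 0 -> 240
  -- iteration 2/3 --
  FD 3: (3,0) -> (1.5,-2.598) [heading=240, draw]
  RT 120: heading 240 -> 120
  -- iteration 3/3 --
  FD 3: (1.5,-2.598) -> (0,0) [heading=120, draw]
  RT 120: heading 120 -> 0
]
Final: pos=(0,0), heading=0, 3 segment(s) drawn

Start position: (0, 0)
Final position: (0, 0)
Distance = 0; < 1e-6 -> CLOSED

Answer: yes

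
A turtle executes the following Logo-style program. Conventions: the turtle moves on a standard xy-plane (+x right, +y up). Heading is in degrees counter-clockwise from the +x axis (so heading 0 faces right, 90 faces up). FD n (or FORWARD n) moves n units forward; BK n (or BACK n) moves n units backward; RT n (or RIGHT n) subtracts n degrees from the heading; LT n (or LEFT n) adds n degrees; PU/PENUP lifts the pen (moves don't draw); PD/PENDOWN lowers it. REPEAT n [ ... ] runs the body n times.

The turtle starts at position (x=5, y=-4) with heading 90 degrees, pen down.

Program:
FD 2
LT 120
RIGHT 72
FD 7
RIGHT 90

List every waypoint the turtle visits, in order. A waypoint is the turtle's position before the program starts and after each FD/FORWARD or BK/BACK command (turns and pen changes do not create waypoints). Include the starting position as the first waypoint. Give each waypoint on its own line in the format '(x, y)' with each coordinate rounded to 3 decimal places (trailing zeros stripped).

Executing turtle program step by step:
Start: pos=(5,-4), heading=90, pen down
FD 2: (5,-4) -> (5,-2) [heading=90, draw]
LT 120: heading 90 -> 210
RT 72: heading 210 -> 138
FD 7: (5,-2) -> (-0.202,2.684) [heading=138, draw]
RT 90: heading 138 -> 48
Final: pos=(-0.202,2.684), heading=48, 2 segment(s) drawn
Waypoints (3 total):
(5, -4)
(5, -2)
(-0.202, 2.684)

Answer: (5, -4)
(5, -2)
(-0.202, 2.684)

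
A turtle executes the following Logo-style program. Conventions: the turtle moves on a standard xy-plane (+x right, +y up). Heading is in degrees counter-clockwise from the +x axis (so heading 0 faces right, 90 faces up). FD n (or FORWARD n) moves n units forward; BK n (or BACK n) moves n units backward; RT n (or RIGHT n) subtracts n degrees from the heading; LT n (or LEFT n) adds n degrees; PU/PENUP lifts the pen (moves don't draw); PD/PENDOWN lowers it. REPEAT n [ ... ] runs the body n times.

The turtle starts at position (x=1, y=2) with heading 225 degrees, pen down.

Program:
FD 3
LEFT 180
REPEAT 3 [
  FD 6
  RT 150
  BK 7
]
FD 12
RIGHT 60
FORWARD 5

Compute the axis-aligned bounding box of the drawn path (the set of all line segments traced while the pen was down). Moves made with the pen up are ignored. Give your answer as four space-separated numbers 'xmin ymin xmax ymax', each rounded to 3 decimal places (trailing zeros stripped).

Answer: -1.311 -4.244 7.174 10.883

Derivation:
Executing turtle program step by step:
Start: pos=(1,2), heading=225, pen down
FD 3: (1,2) -> (-1.121,-0.121) [heading=225, draw]
LT 180: heading 225 -> 45
REPEAT 3 [
  -- iteration 1/3 --
  FD 6: (-1.121,-0.121) -> (3.121,4.121) [heading=45, draw]
  RT 150: heading 45 -> 255
  BK 7: (3.121,4.121) -> (4.933,10.883) [heading=255, draw]
  -- iteration 2/3 --
  FD 6: (4.933,10.883) -> (3.38,5.087) [heading=255, draw]
  RT 150: heading 255 -> 105
  BK 7: (3.38,5.087) -> (5.192,-1.674) [heading=105, draw]
  -- iteration 3/3 --
  FD 6: (5.192,-1.674) -> (3.639,4.121) [heading=105, draw]
  RT 150: heading 105 -> 315
  BK 7: (3.639,4.121) -> (-1.311,9.071) [heading=315, draw]
]
FD 12: (-1.311,9.071) -> (7.174,0.586) [heading=315, draw]
RT 60: heading 315 -> 255
FD 5: (7.174,0.586) -> (5.88,-4.244) [heading=255, draw]
Final: pos=(5.88,-4.244), heading=255, 9 segment(s) drawn

Segment endpoints: x in {-1.311, -1.121, 1, 3.121, 3.38, 3.639, 4.933, 5.192, 5.88, 7.174}, y in {-4.244, -1.674, -0.121, 0.586, 2, 4.121, 5.087, 9.071, 10.883}
xmin=-1.311, ymin=-4.244, xmax=7.174, ymax=10.883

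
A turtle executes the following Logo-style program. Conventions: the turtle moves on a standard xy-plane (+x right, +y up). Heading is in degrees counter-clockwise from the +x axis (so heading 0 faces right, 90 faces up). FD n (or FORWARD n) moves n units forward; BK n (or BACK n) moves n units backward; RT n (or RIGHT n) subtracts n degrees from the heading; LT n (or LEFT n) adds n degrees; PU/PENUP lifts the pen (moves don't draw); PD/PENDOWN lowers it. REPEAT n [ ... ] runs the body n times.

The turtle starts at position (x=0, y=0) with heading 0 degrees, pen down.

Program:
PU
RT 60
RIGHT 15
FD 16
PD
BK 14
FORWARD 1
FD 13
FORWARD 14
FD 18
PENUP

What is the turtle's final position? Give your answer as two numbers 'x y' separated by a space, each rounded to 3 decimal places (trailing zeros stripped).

Executing turtle program step by step:
Start: pos=(0,0), heading=0, pen down
PU: pen up
RT 60: heading 0 -> 300
RT 15: heading 300 -> 285
FD 16: (0,0) -> (4.141,-15.455) [heading=285, move]
PD: pen down
BK 14: (4.141,-15.455) -> (0.518,-1.932) [heading=285, draw]
FD 1: (0.518,-1.932) -> (0.776,-2.898) [heading=285, draw]
FD 13: (0.776,-2.898) -> (4.141,-15.455) [heading=285, draw]
FD 14: (4.141,-15.455) -> (7.765,-28.978) [heading=285, draw]
FD 18: (7.765,-28.978) -> (12.423,-46.364) [heading=285, draw]
PU: pen up
Final: pos=(12.423,-46.364), heading=285, 5 segment(s) drawn

Answer: 12.423 -46.364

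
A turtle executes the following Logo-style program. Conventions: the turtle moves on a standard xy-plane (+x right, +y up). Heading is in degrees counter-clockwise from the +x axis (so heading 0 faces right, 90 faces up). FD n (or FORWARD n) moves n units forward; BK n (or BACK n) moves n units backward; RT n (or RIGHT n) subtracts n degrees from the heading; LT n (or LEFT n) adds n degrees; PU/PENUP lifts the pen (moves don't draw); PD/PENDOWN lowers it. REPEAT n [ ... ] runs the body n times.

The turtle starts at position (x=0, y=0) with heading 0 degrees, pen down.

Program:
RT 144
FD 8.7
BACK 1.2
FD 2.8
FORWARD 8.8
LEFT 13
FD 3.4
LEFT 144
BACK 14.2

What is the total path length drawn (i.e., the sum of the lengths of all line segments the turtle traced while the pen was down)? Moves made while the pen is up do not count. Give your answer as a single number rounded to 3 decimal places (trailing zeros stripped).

Executing turtle program step by step:
Start: pos=(0,0), heading=0, pen down
RT 144: heading 0 -> 216
FD 8.7: (0,0) -> (-7.038,-5.114) [heading=216, draw]
BK 1.2: (-7.038,-5.114) -> (-6.068,-4.408) [heading=216, draw]
FD 2.8: (-6.068,-4.408) -> (-8.333,-6.054) [heading=216, draw]
FD 8.8: (-8.333,-6.054) -> (-15.452,-11.227) [heading=216, draw]
LT 13: heading 216 -> 229
FD 3.4: (-15.452,-11.227) -> (-17.683,-13.793) [heading=229, draw]
LT 144: heading 229 -> 13
BK 14.2: (-17.683,-13.793) -> (-31.519,-16.987) [heading=13, draw]
Final: pos=(-31.519,-16.987), heading=13, 6 segment(s) drawn

Segment lengths:
  seg 1: (0,0) -> (-7.038,-5.114), length = 8.7
  seg 2: (-7.038,-5.114) -> (-6.068,-4.408), length = 1.2
  seg 3: (-6.068,-4.408) -> (-8.333,-6.054), length = 2.8
  seg 4: (-8.333,-6.054) -> (-15.452,-11.227), length = 8.8
  seg 5: (-15.452,-11.227) -> (-17.683,-13.793), length = 3.4
  seg 6: (-17.683,-13.793) -> (-31.519,-16.987), length = 14.2
Total = 39.1

Answer: 39.1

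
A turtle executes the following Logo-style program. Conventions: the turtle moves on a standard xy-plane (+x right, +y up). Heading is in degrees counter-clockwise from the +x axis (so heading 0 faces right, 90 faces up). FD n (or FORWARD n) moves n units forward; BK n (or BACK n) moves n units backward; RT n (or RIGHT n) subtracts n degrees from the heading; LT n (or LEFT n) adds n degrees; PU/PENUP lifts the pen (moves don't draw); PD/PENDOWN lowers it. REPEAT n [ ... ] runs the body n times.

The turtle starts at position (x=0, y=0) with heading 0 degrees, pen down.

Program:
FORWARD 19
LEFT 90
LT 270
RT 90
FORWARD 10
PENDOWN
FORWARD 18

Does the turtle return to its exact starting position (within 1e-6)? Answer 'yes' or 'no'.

Executing turtle program step by step:
Start: pos=(0,0), heading=0, pen down
FD 19: (0,0) -> (19,0) [heading=0, draw]
LT 90: heading 0 -> 90
LT 270: heading 90 -> 0
RT 90: heading 0 -> 270
FD 10: (19,0) -> (19,-10) [heading=270, draw]
PD: pen down
FD 18: (19,-10) -> (19,-28) [heading=270, draw]
Final: pos=(19,-28), heading=270, 3 segment(s) drawn

Start position: (0, 0)
Final position: (19, -28)
Distance = 33.838; >= 1e-6 -> NOT closed

Answer: no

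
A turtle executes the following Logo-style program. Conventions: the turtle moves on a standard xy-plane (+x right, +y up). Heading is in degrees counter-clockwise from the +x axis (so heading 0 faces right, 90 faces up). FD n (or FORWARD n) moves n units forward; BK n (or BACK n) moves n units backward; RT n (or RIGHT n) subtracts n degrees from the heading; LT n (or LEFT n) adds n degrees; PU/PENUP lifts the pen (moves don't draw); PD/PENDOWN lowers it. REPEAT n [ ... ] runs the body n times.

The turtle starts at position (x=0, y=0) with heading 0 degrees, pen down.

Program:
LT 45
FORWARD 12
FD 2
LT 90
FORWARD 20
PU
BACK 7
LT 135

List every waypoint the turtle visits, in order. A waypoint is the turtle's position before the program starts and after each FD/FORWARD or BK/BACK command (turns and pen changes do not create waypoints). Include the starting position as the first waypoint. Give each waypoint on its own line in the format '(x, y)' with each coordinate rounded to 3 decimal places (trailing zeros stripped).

Executing turtle program step by step:
Start: pos=(0,0), heading=0, pen down
LT 45: heading 0 -> 45
FD 12: (0,0) -> (8.485,8.485) [heading=45, draw]
FD 2: (8.485,8.485) -> (9.899,9.899) [heading=45, draw]
LT 90: heading 45 -> 135
FD 20: (9.899,9.899) -> (-4.243,24.042) [heading=135, draw]
PU: pen up
BK 7: (-4.243,24.042) -> (0.707,19.092) [heading=135, move]
LT 135: heading 135 -> 270
Final: pos=(0.707,19.092), heading=270, 3 segment(s) drawn
Waypoints (5 total):
(0, 0)
(8.485, 8.485)
(9.899, 9.899)
(-4.243, 24.042)
(0.707, 19.092)

Answer: (0, 0)
(8.485, 8.485)
(9.899, 9.899)
(-4.243, 24.042)
(0.707, 19.092)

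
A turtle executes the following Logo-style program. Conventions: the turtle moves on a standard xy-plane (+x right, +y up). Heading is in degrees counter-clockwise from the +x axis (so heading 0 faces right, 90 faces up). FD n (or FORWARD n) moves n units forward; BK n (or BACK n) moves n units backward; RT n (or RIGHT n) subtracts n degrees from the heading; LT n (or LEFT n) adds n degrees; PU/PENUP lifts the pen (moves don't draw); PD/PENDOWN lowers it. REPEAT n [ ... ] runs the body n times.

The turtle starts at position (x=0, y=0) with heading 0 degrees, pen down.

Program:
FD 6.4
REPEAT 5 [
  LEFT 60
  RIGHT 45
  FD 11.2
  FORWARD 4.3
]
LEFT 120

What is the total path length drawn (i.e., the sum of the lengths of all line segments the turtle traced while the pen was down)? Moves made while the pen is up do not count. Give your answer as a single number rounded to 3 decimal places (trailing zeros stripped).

Answer: 83.9

Derivation:
Executing turtle program step by step:
Start: pos=(0,0), heading=0, pen down
FD 6.4: (0,0) -> (6.4,0) [heading=0, draw]
REPEAT 5 [
  -- iteration 1/5 --
  LT 60: heading 0 -> 60
  RT 45: heading 60 -> 15
  FD 11.2: (6.4,0) -> (17.218,2.899) [heading=15, draw]
  FD 4.3: (17.218,2.899) -> (21.372,4.012) [heading=15, draw]
  -- iteration 2/5 --
  LT 60: heading 15 -> 75
  RT 45: heading 75 -> 30
  FD 11.2: (21.372,4.012) -> (31.071,9.612) [heading=30, draw]
  FD 4.3: (31.071,9.612) -> (34.795,11.762) [heading=30, draw]
  -- iteration 3/5 --
  LT 60: heading 30 -> 90
  RT 45: heading 90 -> 45
  FD 11.2: (34.795,11.762) -> (42.715,19.681) [heading=45, draw]
  FD 4.3: (42.715,19.681) -> (45.755,22.722) [heading=45, draw]
  -- iteration 4/5 --
  LT 60: heading 45 -> 105
  RT 45: heading 105 -> 60
  FD 11.2: (45.755,22.722) -> (51.355,32.421) [heading=60, draw]
  FD 4.3: (51.355,32.421) -> (53.505,36.145) [heading=60, draw]
  -- iteration 5/5 --
  LT 60: heading 60 -> 120
  RT 45: heading 120 -> 75
  FD 11.2: (53.505,36.145) -> (56.404,46.964) [heading=75, draw]
  FD 4.3: (56.404,46.964) -> (57.517,51.117) [heading=75, draw]
]
LT 120: heading 75 -> 195
Final: pos=(57.517,51.117), heading=195, 11 segment(s) drawn

Segment lengths:
  seg 1: (0,0) -> (6.4,0), length = 6.4
  seg 2: (6.4,0) -> (17.218,2.899), length = 11.2
  seg 3: (17.218,2.899) -> (21.372,4.012), length = 4.3
  seg 4: (21.372,4.012) -> (31.071,9.612), length = 11.2
  seg 5: (31.071,9.612) -> (34.795,11.762), length = 4.3
  seg 6: (34.795,11.762) -> (42.715,19.681), length = 11.2
  seg 7: (42.715,19.681) -> (45.755,22.722), length = 4.3
  seg 8: (45.755,22.722) -> (51.355,32.421), length = 11.2
  seg 9: (51.355,32.421) -> (53.505,36.145), length = 4.3
  seg 10: (53.505,36.145) -> (56.404,46.964), length = 11.2
  seg 11: (56.404,46.964) -> (57.517,51.117), length = 4.3
Total = 83.9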